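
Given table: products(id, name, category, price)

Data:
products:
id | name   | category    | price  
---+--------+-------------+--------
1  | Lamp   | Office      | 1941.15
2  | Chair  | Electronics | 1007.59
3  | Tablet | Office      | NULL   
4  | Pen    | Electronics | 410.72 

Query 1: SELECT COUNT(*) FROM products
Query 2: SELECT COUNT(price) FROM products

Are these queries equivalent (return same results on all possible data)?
No, not equivalent

Query 1 returns: [(4,)]
Query 2 returns: [(3,)]

Reason: COUNT(*) includes NULLs, COUNT(column) excludes them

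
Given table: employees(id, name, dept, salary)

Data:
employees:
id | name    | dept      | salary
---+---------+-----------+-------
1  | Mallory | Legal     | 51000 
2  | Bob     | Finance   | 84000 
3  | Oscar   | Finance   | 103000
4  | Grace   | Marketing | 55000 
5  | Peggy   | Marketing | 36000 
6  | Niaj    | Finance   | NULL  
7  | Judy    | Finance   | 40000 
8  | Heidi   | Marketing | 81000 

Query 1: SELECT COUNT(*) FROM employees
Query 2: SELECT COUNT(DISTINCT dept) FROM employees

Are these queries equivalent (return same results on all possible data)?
No, not equivalent

Query 1 returns: [(8,)]
Query 2 returns: [(3,)]

Reason: COUNT(*) counts rows, COUNT(DISTINCT dept) counts unique depts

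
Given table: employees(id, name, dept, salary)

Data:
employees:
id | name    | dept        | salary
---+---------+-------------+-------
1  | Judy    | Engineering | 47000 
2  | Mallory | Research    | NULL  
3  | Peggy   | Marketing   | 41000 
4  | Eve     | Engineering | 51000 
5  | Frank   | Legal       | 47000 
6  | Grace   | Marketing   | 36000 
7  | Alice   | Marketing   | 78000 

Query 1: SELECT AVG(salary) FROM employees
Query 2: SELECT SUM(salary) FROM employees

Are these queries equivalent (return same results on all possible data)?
No, not equivalent

Query 1 returns: [(50000.0,)]
Query 2 returns: [(300000,)]

Reason: AVG vs SUM give different aggregate values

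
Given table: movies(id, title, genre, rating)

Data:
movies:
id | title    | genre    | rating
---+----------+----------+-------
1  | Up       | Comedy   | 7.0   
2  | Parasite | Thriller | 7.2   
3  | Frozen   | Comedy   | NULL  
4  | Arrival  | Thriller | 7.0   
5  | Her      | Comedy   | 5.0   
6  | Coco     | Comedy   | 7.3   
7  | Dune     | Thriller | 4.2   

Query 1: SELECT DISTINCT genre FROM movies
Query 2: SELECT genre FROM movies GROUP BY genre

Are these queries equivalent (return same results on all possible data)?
Yes, equivalent

Both queries return: [('Comedy',), ('Thriller',)]

Reason: Both get unique genres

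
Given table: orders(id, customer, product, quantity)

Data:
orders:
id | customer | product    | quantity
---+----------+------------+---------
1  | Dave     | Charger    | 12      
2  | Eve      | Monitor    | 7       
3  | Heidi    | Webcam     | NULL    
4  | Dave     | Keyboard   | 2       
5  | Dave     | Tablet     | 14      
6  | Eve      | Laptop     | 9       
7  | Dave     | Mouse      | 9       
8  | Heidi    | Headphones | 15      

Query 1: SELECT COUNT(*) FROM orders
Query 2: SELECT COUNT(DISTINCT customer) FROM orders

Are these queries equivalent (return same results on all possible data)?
No, not equivalent

Query 1 returns: [(8,)]
Query 2 returns: [(3,)]

Reason: COUNT(*) counts rows, COUNT(DISTINCT customer) counts unique customers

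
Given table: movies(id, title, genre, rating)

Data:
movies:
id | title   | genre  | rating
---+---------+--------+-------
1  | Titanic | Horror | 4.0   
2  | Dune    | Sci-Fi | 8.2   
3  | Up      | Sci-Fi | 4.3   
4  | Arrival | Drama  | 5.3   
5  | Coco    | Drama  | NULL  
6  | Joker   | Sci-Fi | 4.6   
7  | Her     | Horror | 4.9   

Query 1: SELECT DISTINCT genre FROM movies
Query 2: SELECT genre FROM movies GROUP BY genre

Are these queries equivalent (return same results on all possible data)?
Yes, equivalent

Both queries return: [('Drama',), ('Horror',), ('Sci-Fi',)]

Reason: Both get unique genres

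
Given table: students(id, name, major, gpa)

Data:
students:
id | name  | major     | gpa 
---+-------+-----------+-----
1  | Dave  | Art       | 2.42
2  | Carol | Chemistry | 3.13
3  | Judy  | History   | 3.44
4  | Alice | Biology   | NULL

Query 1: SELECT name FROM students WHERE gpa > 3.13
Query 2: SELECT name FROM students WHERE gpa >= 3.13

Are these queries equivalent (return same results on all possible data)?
No, not equivalent

Query 1 returns: [('Judy',)]
Query 2 returns: [('Carol',), ('Judy',)]

Reason: > vs >= gives different results when gpa = 3.13 exists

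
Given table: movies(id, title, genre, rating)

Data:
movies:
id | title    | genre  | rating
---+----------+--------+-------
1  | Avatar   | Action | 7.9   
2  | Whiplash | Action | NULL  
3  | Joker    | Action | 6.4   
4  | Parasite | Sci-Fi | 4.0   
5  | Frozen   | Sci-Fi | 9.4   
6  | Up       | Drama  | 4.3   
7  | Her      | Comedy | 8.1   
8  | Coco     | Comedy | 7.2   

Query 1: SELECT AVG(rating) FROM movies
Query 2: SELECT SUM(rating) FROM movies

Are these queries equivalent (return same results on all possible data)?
No, not equivalent

Query 1 returns: [(6.757142857142857,)]
Query 2 returns: [(47.3,)]

Reason: AVG vs SUM give different aggregate values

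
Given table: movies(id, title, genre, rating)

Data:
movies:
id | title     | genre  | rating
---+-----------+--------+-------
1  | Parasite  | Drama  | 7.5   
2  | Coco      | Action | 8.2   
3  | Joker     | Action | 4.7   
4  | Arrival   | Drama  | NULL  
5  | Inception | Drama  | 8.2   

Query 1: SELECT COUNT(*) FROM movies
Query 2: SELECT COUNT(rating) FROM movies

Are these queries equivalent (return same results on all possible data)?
No, not equivalent

Query 1 returns: [(5,)]
Query 2 returns: [(4,)]

Reason: COUNT(*) includes NULLs, COUNT(column) excludes them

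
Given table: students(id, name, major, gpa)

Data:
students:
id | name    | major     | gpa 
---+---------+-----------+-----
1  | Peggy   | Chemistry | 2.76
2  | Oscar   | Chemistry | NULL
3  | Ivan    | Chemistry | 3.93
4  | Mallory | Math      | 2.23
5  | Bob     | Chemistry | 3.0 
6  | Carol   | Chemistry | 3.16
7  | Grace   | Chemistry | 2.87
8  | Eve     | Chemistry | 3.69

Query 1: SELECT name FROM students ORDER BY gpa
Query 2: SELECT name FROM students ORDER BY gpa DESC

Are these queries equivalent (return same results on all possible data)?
No, not equivalent

Query 1 returns: [('Oscar',), ('Mallory',), ('Peggy',), ('Grace',), ('Bob',), ('Carol',), ('Eve',), ('Ivan',)]
Query 2 returns: [('Ivan',), ('Eve',), ('Carol',), ('Bob',), ('Grace',), ('Peggy',), ('Mallory',), ('Oscar',)]

Reason: ASC vs DESC gives opposite ordering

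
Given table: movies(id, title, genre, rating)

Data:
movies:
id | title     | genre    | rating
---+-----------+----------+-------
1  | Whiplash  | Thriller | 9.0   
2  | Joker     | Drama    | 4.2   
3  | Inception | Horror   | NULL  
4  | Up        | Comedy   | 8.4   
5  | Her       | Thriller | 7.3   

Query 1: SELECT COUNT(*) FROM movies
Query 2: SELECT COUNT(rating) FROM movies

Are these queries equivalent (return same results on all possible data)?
No, not equivalent

Query 1 returns: [(5,)]
Query 2 returns: [(4,)]

Reason: COUNT(*) includes NULLs, COUNT(column) excludes them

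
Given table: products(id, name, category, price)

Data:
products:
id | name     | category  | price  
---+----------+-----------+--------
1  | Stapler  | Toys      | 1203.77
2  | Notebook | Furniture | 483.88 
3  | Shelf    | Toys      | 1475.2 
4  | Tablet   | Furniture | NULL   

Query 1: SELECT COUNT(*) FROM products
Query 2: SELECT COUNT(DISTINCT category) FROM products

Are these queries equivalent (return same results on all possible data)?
No, not equivalent

Query 1 returns: [(4,)]
Query 2 returns: [(2,)]

Reason: COUNT(*) counts rows, COUNT(DISTINCT category) counts unique categorys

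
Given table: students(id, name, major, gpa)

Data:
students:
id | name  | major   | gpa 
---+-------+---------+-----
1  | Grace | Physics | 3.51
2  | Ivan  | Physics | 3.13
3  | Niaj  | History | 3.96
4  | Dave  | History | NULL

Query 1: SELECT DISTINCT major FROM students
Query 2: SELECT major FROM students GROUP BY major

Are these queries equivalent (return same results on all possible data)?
Yes, equivalent

Both queries return: [('History',), ('Physics',)]

Reason: Both get unique majors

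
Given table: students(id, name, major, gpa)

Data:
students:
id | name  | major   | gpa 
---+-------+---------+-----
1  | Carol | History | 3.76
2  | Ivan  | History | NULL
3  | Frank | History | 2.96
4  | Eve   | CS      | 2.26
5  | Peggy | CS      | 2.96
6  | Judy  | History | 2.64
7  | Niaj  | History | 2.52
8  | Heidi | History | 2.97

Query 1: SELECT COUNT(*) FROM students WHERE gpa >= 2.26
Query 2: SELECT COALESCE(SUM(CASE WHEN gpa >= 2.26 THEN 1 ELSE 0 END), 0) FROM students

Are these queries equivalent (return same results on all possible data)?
Yes, equivalent

Both queries return: [(7,)]

Reason: COUNT with WHERE vs conditional SUM (COALESCE handles empty-table NULL)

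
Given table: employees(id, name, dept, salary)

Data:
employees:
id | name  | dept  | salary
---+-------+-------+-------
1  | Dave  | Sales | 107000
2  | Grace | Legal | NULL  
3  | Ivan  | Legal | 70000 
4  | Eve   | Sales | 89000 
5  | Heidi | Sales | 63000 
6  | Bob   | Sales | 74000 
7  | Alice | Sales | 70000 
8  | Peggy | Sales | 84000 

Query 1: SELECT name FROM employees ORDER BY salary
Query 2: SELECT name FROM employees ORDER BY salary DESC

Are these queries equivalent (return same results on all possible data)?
No, not equivalent

Query 1 returns: [('Grace',), ('Heidi',), ('Ivan',), ('Alice',), ('Bob',), ('Peggy',), ('Eve',), ('Dave',)]
Query 2 returns: [('Dave',), ('Eve',), ('Peggy',), ('Bob',), ('Ivan',), ('Alice',), ('Heidi',), ('Grace',)]

Reason: ASC vs DESC gives opposite ordering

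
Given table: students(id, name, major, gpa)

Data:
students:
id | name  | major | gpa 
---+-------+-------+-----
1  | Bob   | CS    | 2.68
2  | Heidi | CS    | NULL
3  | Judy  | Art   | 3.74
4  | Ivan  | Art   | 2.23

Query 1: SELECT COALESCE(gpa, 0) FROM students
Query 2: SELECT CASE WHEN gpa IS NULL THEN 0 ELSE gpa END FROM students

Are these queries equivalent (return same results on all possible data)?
Yes, equivalent

Both queries return: [(0,), (2.23,), (2.68,), (3.74,)]

Reason: COALESCE vs CASE for NULL handling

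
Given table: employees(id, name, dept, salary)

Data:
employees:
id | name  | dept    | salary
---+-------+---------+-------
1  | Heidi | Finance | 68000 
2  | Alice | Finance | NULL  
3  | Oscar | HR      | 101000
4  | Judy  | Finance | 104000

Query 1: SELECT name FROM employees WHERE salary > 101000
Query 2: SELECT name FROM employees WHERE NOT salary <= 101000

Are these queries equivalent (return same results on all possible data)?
Yes, equivalent

Both queries return: [('Judy',)]

Reason: Both filter salary > 101000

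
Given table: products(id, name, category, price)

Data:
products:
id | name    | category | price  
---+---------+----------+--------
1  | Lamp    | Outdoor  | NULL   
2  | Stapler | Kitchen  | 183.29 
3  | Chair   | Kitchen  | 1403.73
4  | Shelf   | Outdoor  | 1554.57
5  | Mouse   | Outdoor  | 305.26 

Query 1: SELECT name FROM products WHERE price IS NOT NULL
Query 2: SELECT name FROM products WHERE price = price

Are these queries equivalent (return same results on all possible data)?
Yes, equivalent

Both queries return: [('Chair',), ('Mouse',), ('Shelf',), ('Stapler',)]

Reason: IS NOT NULL vs self-equality (both exclude NULLs)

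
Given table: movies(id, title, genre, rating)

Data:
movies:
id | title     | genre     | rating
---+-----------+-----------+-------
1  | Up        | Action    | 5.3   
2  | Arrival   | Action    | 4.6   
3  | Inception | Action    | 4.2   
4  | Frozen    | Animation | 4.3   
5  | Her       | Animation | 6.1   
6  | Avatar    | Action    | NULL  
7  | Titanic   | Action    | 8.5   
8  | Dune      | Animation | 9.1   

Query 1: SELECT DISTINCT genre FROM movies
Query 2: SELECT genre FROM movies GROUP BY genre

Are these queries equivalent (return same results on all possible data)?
Yes, equivalent

Both queries return: [('Action',), ('Animation',)]

Reason: Both get unique genres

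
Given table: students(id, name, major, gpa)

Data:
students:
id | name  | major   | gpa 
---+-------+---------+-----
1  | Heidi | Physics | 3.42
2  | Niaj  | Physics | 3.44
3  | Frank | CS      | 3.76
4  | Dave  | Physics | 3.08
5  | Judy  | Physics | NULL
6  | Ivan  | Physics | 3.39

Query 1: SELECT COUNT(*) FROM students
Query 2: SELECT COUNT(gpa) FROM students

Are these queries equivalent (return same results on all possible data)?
No, not equivalent

Query 1 returns: [(6,)]
Query 2 returns: [(5,)]

Reason: COUNT(*) includes NULLs, COUNT(column) excludes them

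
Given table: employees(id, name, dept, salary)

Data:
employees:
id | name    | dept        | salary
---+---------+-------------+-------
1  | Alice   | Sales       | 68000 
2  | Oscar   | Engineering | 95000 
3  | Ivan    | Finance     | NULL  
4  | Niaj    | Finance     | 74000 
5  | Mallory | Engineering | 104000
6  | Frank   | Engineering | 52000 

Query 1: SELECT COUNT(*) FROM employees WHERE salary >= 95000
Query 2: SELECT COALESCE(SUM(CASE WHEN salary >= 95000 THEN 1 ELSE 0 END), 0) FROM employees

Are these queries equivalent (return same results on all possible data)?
Yes, equivalent

Both queries return: [(2,)]

Reason: COUNT with WHERE vs conditional SUM (COALESCE handles empty-table NULL)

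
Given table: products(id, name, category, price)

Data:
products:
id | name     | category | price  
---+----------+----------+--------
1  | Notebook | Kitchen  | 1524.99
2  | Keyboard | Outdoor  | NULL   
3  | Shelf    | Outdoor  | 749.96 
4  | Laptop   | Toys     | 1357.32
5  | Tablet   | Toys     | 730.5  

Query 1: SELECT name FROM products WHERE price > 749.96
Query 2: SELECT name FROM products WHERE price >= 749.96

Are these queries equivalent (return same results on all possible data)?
No, not equivalent

Query 1 returns: [('Notebook',), ('Laptop',)]
Query 2 returns: [('Notebook',), ('Shelf',), ('Laptop',)]

Reason: > vs >= gives different results when price = 749.96 exists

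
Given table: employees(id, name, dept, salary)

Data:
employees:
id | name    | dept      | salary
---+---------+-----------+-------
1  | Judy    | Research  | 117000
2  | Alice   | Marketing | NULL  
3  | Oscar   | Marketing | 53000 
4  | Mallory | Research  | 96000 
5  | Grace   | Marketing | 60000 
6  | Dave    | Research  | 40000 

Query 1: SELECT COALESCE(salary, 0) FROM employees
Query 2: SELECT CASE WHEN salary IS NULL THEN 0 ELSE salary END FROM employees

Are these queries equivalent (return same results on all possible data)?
Yes, equivalent

Both queries return: [(0,), (40000,), (53000,), (60000,), (96000,), (117000,)]

Reason: COALESCE vs CASE for NULL handling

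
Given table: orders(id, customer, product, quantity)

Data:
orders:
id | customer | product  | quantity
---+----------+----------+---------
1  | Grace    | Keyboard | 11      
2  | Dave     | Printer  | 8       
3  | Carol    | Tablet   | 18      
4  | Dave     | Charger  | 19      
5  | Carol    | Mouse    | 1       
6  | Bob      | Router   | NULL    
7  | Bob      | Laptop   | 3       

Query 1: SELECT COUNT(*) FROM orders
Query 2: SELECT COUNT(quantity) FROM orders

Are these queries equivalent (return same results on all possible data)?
No, not equivalent

Query 1 returns: [(7,)]
Query 2 returns: [(6,)]

Reason: COUNT(*) includes NULLs, COUNT(column) excludes them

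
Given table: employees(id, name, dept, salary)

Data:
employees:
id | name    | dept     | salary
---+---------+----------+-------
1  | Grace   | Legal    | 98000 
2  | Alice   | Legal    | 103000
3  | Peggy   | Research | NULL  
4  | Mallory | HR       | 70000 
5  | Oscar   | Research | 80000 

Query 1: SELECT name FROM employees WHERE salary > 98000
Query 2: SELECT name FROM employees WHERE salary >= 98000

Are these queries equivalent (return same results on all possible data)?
No, not equivalent

Query 1 returns: [('Alice',)]
Query 2 returns: [('Grace',), ('Alice',)]

Reason: > vs >= gives different results when salary = 98000 exists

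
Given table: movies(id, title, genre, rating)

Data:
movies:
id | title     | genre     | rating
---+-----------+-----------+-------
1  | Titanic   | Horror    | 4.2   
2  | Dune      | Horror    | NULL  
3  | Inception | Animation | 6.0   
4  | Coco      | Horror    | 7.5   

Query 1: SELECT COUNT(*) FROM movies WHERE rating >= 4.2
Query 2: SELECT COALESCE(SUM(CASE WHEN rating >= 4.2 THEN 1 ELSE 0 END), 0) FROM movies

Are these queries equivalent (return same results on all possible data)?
Yes, equivalent

Both queries return: [(3,)]

Reason: COUNT with WHERE vs conditional SUM (COALESCE handles empty-table NULL)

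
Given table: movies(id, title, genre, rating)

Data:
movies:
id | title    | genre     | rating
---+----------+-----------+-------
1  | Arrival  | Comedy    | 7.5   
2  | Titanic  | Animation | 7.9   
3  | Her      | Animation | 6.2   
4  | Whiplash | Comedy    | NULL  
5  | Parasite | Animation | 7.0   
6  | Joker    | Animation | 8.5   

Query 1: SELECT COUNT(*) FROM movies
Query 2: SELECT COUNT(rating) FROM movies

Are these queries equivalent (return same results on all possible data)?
No, not equivalent

Query 1 returns: [(6,)]
Query 2 returns: [(5,)]

Reason: COUNT(*) includes NULLs, COUNT(column) excludes them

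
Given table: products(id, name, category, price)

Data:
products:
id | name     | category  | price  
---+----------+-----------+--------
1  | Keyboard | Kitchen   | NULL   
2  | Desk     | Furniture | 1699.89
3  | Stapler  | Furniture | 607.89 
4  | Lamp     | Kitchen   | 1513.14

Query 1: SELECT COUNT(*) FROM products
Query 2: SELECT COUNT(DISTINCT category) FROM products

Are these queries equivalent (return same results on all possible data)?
No, not equivalent

Query 1 returns: [(4,)]
Query 2 returns: [(2,)]

Reason: COUNT(*) counts rows, COUNT(DISTINCT category) counts unique categorys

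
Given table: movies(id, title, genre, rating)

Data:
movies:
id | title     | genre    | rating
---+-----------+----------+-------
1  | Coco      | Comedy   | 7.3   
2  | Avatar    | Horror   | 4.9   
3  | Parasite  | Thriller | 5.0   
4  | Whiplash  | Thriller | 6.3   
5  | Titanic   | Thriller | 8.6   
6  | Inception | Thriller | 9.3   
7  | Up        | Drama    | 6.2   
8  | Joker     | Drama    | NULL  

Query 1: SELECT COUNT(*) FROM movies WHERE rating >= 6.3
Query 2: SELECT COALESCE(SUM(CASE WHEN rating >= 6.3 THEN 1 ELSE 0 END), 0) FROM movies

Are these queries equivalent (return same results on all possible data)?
Yes, equivalent

Both queries return: [(4,)]

Reason: COUNT with WHERE vs conditional SUM (COALESCE handles empty-table NULL)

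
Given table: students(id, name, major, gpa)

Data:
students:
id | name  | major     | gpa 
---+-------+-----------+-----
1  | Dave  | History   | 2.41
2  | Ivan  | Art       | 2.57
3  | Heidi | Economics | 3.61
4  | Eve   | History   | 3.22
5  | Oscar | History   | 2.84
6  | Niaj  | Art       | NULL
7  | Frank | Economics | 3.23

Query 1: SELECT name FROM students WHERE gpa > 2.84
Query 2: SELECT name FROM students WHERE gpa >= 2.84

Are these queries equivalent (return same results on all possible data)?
No, not equivalent

Query 1 returns: [('Heidi',), ('Eve',), ('Frank',)]
Query 2 returns: [('Heidi',), ('Eve',), ('Oscar',), ('Frank',)]

Reason: > vs >= gives different results when gpa = 2.84 exists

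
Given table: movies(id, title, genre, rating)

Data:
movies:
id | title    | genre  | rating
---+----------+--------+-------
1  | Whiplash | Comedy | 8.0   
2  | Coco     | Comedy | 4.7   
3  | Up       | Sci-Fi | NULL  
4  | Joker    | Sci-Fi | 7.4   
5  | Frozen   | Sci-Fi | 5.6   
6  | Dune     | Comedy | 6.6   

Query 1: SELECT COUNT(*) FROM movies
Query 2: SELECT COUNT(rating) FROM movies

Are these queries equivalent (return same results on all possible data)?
No, not equivalent

Query 1 returns: [(6,)]
Query 2 returns: [(5,)]

Reason: COUNT(*) includes NULLs, COUNT(column) excludes them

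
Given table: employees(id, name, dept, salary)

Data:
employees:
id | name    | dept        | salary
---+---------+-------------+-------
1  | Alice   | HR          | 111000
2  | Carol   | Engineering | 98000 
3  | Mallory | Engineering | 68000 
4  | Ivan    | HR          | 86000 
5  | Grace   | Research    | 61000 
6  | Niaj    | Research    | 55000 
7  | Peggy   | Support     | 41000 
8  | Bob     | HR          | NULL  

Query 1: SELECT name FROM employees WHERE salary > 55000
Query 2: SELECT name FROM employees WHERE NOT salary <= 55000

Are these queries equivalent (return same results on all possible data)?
Yes, equivalent

Both queries return: [('Alice',), ('Carol',), ('Grace',), ('Ivan',), ('Mallory',)]

Reason: Both filter salary > 55000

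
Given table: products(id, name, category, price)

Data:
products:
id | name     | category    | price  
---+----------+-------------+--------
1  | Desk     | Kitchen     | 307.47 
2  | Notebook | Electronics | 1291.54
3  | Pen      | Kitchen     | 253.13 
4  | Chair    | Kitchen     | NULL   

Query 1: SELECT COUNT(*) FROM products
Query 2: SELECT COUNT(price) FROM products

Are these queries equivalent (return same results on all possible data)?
No, not equivalent

Query 1 returns: [(4,)]
Query 2 returns: [(3,)]

Reason: COUNT(*) includes NULLs, COUNT(column) excludes them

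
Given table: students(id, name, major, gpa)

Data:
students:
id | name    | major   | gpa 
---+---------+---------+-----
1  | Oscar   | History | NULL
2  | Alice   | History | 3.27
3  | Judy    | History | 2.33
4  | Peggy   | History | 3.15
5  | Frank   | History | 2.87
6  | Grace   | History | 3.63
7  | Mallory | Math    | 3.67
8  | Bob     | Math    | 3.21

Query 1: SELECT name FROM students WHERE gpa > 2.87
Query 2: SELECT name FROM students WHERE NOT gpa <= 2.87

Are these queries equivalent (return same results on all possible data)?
Yes, equivalent

Both queries return: [('Alice',), ('Bob',), ('Grace',), ('Mallory',), ('Peggy',)]

Reason: Both filter gpa > 2.87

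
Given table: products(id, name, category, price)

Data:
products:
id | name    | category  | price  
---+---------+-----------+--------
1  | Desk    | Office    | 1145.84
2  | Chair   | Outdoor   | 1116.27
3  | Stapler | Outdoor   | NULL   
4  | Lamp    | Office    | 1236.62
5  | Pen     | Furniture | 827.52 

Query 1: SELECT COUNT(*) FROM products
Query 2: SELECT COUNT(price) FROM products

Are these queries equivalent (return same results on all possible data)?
No, not equivalent

Query 1 returns: [(5,)]
Query 2 returns: [(4,)]

Reason: COUNT(*) includes NULLs, COUNT(column) excludes them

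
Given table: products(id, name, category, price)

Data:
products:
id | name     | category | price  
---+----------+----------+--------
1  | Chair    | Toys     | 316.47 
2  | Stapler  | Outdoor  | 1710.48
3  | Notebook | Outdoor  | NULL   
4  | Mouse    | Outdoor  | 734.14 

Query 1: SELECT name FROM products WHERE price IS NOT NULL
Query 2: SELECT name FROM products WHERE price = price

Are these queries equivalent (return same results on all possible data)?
Yes, equivalent

Both queries return: [('Chair',), ('Mouse',), ('Stapler',)]

Reason: IS NOT NULL vs self-equality (both exclude NULLs)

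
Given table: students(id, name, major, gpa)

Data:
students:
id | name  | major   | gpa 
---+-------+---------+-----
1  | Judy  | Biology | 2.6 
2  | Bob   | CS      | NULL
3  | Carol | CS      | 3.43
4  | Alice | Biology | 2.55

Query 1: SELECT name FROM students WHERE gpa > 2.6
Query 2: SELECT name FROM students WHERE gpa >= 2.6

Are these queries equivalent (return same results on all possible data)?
No, not equivalent

Query 1 returns: [('Carol',)]
Query 2 returns: [('Judy',), ('Carol',)]

Reason: > vs >= gives different results when gpa = 2.6 exists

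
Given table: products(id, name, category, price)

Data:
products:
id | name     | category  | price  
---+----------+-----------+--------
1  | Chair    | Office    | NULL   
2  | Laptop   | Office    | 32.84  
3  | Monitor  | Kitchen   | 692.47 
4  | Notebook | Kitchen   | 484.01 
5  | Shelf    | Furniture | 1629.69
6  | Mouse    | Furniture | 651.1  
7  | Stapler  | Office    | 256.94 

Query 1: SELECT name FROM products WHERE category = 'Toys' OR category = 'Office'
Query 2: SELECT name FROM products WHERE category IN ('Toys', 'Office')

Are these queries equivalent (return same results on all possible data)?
Yes, equivalent

Both queries return: [('Chair',), ('Laptop',), ('Stapler',)]

Reason: OR vs IN are equivalent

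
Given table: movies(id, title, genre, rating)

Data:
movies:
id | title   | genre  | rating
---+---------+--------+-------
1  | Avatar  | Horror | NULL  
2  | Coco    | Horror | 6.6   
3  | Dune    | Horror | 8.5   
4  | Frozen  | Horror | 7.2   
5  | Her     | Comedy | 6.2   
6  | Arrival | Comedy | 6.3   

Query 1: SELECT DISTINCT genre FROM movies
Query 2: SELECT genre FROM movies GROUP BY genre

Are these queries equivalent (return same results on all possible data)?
Yes, equivalent

Both queries return: [('Comedy',), ('Horror',)]

Reason: Both get unique genres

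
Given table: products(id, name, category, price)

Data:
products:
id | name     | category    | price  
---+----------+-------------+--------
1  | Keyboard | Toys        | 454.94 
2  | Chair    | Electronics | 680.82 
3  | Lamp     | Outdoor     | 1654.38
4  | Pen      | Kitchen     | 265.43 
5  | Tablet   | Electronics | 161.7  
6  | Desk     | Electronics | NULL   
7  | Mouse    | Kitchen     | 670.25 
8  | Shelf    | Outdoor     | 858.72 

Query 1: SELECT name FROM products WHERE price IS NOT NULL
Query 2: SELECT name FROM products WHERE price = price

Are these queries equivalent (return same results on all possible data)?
Yes, equivalent

Both queries return: [('Chair',), ('Keyboard',), ('Lamp',), ('Mouse',), ('Pen',), ('Shelf',), ('Tablet',)]

Reason: IS NOT NULL vs self-equality (both exclude NULLs)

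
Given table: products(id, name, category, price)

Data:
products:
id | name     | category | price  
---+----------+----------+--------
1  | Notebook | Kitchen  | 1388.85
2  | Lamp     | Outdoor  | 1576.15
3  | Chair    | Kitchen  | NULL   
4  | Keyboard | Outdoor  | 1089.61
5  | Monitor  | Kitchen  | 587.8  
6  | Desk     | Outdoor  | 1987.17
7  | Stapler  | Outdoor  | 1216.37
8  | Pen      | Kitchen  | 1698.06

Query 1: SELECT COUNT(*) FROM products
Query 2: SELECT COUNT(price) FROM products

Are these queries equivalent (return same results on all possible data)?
No, not equivalent

Query 1 returns: [(8,)]
Query 2 returns: [(7,)]

Reason: COUNT(*) includes NULLs, COUNT(column) excludes them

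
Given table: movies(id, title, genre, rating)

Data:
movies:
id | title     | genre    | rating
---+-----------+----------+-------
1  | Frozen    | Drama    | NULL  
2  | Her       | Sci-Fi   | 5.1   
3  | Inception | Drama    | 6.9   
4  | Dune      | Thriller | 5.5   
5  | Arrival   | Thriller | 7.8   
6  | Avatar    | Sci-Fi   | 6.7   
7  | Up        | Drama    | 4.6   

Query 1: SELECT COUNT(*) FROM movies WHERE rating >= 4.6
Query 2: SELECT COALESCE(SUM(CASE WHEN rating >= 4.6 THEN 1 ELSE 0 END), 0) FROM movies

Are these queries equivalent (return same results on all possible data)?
Yes, equivalent

Both queries return: [(6,)]

Reason: COUNT with WHERE vs conditional SUM (COALESCE handles empty-table NULL)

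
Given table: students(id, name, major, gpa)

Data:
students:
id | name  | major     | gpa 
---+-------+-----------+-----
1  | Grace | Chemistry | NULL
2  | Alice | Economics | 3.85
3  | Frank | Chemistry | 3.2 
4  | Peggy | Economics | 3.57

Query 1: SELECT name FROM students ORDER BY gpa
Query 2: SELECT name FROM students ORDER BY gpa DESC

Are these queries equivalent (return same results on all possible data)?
No, not equivalent

Query 1 returns: [('Grace',), ('Frank',), ('Peggy',), ('Alice',)]
Query 2 returns: [('Alice',), ('Peggy',), ('Frank',), ('Grace',)]

Reason: ASC vs DESC gives opposite ordering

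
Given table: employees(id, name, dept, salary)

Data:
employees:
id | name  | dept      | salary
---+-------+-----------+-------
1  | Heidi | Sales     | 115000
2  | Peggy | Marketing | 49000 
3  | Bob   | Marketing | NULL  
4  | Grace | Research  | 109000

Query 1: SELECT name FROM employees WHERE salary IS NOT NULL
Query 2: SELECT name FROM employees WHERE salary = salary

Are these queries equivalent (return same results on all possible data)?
Yes, equivalent

Both queries return: [('Grace',), ('Heidi',), ('Peggy',)]

Reason: IS NOT NULL vs self-equality (both exclude NULLs)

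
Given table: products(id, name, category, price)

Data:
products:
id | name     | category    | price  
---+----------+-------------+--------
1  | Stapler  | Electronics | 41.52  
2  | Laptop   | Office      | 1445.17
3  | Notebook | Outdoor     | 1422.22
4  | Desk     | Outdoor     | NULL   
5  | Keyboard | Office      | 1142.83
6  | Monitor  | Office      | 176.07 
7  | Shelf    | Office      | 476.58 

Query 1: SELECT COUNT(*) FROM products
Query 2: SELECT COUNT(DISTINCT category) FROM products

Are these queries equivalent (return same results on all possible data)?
No, not equivalent

Query 1 returns: [(7,)]
Query 2 returns: [(3,)]

Reason: COUNT(*) counts rows, COUNT(DISTINCT category) counts unique categorys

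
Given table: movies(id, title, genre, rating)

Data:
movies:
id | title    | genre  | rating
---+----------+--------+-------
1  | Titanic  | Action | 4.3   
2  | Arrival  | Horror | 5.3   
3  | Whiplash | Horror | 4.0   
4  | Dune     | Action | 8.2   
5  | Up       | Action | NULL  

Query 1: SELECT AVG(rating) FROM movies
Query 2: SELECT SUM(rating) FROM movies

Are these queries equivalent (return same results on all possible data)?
No, not equivalent

Query 1 returns: [(5.449999999999999,)]
Query 2 returns: [(21.799999999999997,)]

Reason: AVG vs SUM give different aggregate values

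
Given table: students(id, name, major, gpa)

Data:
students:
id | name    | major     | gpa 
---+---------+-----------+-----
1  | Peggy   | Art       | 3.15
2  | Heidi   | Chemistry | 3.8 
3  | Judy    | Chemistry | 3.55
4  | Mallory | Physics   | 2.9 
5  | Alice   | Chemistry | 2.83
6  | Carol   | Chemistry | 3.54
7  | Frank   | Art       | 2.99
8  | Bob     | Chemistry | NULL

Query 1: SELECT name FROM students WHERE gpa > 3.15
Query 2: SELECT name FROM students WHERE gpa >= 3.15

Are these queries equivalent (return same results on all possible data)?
No, not equivalent

Query 1 returns: [('Heidi',), ('Judy',), ('Carol',)]
Query 2 returns: [('Peggy',), ('Heidi',), ('Judy',), ('Carol',)]

Reason: > vs >= gives different results when gpa = 3.15 exists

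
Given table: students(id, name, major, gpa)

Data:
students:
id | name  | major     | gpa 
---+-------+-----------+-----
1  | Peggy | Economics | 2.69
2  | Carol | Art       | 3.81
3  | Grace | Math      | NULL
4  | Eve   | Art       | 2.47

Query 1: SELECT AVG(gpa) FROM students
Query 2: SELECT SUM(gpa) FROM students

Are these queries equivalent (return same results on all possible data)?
No, not equivalent

Query 1 returns: [(2.99,)]
Query 2 returns: [(8.97,)]

Reason: AVG vs SUM give different aggregate values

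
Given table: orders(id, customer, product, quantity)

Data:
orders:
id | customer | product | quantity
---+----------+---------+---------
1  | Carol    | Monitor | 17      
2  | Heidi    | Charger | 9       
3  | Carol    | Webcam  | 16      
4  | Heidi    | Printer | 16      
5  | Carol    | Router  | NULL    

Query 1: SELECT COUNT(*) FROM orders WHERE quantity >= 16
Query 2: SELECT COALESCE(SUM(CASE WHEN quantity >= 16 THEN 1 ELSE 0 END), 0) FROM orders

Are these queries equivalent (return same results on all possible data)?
Yes, equivalent

Both queries return: [(3,)]

Reason: COUNT with WHERE vs conditional SUM (COALESCE handles empty-table NULL)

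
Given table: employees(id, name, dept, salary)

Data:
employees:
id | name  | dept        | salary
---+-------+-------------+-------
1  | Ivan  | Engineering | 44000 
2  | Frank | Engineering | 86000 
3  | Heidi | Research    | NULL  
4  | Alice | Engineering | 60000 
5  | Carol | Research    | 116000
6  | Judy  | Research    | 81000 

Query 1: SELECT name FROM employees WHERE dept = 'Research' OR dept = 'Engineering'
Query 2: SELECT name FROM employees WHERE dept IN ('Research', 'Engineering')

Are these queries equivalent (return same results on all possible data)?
Yes, equivalent

Both queries return: [('Alice',), ('Carol',), ('Frank',), ('Heidi',), ('Ivan',), ('Judy',)]

Reason: OR vs IN are equivalent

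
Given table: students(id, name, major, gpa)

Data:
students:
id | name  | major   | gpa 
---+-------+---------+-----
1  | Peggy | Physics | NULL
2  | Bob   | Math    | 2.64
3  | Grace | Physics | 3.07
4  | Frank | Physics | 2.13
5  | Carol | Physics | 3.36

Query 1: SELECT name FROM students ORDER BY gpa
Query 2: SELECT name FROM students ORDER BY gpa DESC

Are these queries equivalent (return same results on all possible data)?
No, not equivalent

Query 1 returns: [('Peggy',), ('Frank',), ('Bob',), ('Grace',), ('Carol',)]
Query 2 returns: [('Carol',), ('Grace',), ('Bob',), ('Frank',), ('Peggy',)]

Reason: ASC vs DESC gives opposite ordering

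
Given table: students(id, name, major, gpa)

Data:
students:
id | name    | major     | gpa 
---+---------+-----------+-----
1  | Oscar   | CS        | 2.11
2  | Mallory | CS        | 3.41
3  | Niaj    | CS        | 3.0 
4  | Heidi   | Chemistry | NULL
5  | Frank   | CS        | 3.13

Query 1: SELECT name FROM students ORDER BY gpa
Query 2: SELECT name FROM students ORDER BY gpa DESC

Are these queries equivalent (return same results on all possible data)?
No, not equivalent

Query 1 returns: [('Heidi',), ('Oscar',), ('Niaj',), ('Frank',), ('Mallory',)]
Query 2 returns: [('Mallory',), ('Frank',), ('Niaj',), ('Oscar',), ('Heidi',)]

Reason: ASC vs DESC gives opposite ordering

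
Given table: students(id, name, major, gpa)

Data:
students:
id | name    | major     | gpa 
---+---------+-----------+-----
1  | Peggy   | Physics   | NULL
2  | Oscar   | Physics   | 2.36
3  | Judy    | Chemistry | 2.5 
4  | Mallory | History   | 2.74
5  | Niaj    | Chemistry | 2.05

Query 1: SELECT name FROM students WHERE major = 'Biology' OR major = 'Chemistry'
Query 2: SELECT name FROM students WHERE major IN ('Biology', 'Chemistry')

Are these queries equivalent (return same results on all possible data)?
Yes, equivalent

Both queries return: [('Judy',), ('Niaj',)]

Reason: OR vs IN are equivalent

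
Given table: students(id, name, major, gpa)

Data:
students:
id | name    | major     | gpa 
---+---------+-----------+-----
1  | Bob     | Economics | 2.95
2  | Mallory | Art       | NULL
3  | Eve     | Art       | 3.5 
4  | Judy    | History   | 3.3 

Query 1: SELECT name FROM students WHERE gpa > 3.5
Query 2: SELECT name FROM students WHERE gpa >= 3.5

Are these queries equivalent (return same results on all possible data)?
No, not equivalent

Query 1 returns: []
Query 2 returns: [('Eve',)]

Reason: > vs >= gives different results when gpa = 3.5 exists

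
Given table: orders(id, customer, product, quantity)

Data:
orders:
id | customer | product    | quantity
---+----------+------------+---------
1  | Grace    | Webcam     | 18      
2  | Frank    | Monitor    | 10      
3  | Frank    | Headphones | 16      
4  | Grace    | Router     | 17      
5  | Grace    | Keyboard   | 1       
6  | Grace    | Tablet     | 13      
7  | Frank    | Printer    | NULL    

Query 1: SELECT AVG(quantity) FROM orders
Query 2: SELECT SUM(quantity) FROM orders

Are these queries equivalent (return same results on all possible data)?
No, not equivalent

Query 1 returns: [(12.5,)]
Query 2 returns: [(75,)]

Reason: AVG vs SUM give different aggregate values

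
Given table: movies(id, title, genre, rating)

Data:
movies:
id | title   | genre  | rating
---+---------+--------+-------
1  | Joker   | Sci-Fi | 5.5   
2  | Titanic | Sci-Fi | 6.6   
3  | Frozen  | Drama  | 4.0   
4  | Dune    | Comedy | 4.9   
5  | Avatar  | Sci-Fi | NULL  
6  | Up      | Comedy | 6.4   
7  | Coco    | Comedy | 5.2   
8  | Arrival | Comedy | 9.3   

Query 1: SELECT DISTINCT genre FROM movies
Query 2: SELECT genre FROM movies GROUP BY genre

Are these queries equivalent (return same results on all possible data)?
Yes, equivalent

Both queries return: [('Comedy',), ('Drama',), ('Sci-Fi',)]

Reason: Both get unique genres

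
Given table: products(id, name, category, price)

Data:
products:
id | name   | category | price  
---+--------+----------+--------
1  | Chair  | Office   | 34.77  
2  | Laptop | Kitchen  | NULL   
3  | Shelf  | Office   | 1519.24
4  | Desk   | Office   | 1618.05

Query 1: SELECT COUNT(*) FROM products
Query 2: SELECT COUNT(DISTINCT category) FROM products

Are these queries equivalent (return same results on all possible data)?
No, not equivalent

Query 1 returns: [(4,)]
Query 2 returns: [(2,)]

Reason: COUNT(*) counts rows, COUNT(DISTINCT category) counts unique categorys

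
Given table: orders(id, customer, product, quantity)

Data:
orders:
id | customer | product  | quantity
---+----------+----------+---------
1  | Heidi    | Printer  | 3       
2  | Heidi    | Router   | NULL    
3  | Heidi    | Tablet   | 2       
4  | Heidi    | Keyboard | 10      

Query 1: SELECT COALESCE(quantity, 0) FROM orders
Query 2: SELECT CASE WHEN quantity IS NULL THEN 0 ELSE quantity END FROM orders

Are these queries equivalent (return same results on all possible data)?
Yes, equivalent

Both queries return: [(0,), (2,), (3,), (10,)]

Reason: COALESCE vs CASE for NULL handling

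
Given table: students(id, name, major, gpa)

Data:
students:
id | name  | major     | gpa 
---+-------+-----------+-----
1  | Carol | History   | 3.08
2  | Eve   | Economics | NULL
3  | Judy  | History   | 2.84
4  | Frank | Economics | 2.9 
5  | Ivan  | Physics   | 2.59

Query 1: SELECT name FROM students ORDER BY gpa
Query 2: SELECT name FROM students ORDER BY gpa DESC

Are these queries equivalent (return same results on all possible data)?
No, not equivalent

Query 1 returns: [('Eve',), ('Ivan',), ('Judy',), ('Frank',), ('Carol',)]
Query 2 returns: [('Carol',), ('Frank',), ('Judy',), ('Ivan',), ('Eve',)]

Reason: ASC vs DESC gives opposite ordering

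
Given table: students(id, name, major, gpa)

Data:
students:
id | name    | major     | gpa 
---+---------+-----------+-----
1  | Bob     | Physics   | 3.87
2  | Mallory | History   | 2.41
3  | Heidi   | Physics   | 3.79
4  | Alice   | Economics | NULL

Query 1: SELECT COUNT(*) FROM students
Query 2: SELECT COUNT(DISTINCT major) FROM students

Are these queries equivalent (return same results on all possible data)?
No, not equivalent

Query 1 returns: [(4,)]
Query 2 returns: [(3,)]

Reason: COUNT(*) counts rows, COUNT(DISTINCT major) counts unique majors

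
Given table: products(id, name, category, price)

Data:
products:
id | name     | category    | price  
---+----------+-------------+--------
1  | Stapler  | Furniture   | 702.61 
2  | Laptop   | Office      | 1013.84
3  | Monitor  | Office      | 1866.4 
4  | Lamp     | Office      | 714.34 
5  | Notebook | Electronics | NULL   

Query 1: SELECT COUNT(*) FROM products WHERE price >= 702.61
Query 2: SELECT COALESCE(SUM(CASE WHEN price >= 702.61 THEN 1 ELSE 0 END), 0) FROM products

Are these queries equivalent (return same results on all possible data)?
Yes, equivalent

Both queries return: [(4,)]

Reason: COUNT with WHERE vs conditional SUM (COALESCE handles empty-table NULL)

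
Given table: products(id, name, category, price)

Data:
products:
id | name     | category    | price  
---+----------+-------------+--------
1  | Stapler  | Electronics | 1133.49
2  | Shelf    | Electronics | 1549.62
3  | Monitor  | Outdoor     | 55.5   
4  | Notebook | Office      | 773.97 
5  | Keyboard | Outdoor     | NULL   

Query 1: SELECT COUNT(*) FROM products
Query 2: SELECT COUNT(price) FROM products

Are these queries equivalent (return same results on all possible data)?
No, not equivalent

Query 1 returns: [(5,)]
Query 2 returns: [(4,)]

Reason: COUNT(*) includes NULLs, COUNT(column) excludes them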